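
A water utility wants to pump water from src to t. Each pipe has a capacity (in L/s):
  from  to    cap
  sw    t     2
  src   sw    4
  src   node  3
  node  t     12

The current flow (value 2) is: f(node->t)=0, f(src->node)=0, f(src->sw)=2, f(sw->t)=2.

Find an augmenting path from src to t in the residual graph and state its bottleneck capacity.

Residual along src->node->t: src->node: 3, node->t: 12.
Bottleneck = min = 3.

src->node->t, bottleneck 3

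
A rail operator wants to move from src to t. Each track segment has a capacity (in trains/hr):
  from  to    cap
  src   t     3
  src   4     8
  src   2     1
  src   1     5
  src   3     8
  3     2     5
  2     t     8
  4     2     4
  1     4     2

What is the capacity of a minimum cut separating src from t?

Max flow = 11 (via 4 augmenting paths).
In the residual at optimum, the set reachable from src is {1, 2, 3, 4, src}.
Cut edges: src->t (cap 3), 2->t (cap 8). Sum = 11.

11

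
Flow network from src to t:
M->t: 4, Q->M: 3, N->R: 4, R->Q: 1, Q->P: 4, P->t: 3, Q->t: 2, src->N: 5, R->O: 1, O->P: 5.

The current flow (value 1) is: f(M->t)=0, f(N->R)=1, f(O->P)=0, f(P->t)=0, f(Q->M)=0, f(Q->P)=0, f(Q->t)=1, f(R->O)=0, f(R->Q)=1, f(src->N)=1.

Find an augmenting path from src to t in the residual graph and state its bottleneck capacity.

src->N->R->O->P->t, bottleneck 1

Residual along src->N->R->O->P->t: src->N: 4, N->R: 3, R->O: 1, O->P: 5, P->t: 3.
Bottleneck = min = 1.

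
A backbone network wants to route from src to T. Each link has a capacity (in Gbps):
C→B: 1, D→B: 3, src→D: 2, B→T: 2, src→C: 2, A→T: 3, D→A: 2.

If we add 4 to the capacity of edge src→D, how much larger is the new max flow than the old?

Original max flow = 3.
After raising cap(src→D), augmenting paths through that edge carry 1 more unit.
New max flow = 4. Increase = 1.

1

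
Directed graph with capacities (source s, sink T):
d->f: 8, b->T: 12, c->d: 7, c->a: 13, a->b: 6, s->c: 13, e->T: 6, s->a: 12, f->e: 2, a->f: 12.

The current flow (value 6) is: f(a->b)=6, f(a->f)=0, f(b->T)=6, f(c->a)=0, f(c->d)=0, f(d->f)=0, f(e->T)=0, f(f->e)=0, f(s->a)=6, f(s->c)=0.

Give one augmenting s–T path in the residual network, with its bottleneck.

Residual along s->a->f->e->T: s->a: 6, a->f: 12, f->e: 2, e->T: 6.
Bottleneck = min = 2.

s->a->f->e->T, bottleneck 2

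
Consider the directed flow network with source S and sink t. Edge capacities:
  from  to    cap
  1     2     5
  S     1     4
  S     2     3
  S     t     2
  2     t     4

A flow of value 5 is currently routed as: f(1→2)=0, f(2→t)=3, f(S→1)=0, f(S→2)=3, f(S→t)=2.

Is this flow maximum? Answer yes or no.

No

Residual path S→1→2→t has bottleneck 1 > 0.
Pushing 1 along it raises the flow to 6, so the given flow is not maximum.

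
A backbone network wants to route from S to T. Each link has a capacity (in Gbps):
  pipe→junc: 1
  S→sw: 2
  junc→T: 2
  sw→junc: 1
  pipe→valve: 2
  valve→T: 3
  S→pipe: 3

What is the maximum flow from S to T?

4

Augment S→pipe→valve→T: bottleneck 2. Total 2.
Augment S→pipe→junc→T: bottleneck 1. Total 3.
Augment S→sw→junc→T: bottleneck 1. Total 4.
No augmenting path remains in the residual graph.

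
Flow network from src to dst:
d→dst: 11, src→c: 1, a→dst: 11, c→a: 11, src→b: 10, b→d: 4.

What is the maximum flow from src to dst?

Augment src→c→a→dst: bottleneck 1. Total 1.
Augment src→b→d→dst: bottleneck 4. Total 5.
No augmenting path remains in the residual graph.

5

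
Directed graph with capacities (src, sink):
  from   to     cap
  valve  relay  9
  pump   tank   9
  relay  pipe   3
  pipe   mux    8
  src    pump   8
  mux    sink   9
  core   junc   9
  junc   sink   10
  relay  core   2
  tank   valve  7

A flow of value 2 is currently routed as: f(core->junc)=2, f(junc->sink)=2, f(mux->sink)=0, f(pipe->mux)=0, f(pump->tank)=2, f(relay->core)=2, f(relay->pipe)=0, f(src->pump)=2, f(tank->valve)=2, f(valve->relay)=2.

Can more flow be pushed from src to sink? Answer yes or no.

Residual path src->pump->tank->valve->relay->pipe->mux->sink has bottleneck 3 > 0.
Pushing 3 along it raises the flow to 5, so the given flow is not maximum.

Yes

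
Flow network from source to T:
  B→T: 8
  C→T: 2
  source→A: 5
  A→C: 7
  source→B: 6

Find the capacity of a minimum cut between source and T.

Max flow = 8 (via 2 augmenting paths).
In the residual at optimum, the set reachable from source is {A, C, source}.
Cut edges: source→B (cap 6), C→T (cap 2). Sum = 8.

8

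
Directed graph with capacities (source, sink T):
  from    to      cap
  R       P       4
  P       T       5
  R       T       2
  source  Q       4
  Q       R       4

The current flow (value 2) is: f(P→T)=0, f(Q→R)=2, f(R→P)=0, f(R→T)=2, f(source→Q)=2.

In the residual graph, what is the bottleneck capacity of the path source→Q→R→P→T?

2

Residual capacities along the path: source→Q: 2, Q→R: 2, R→P: 4, P→T: 5.
Minimum is 2.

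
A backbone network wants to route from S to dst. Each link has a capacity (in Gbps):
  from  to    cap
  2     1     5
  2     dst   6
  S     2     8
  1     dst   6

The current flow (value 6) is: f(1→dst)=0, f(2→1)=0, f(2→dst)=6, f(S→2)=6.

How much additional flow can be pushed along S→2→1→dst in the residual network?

2

Residual capacities along the path: S→2: 2, 2→1: 5, 1→dst: 6.
Minimum is 2.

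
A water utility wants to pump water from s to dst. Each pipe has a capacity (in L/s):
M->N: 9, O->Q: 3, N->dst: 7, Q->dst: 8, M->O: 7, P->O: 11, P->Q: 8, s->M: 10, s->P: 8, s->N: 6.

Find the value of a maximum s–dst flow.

15

Augment s->N->dst: bottleneck 6. Total 6.
Augment s->P->Q->dst: bottleneck 8. Total 14.
Augment s->M->N->dst: bottleneck 1. Total 15.
No augmenting path remains in the residual graph.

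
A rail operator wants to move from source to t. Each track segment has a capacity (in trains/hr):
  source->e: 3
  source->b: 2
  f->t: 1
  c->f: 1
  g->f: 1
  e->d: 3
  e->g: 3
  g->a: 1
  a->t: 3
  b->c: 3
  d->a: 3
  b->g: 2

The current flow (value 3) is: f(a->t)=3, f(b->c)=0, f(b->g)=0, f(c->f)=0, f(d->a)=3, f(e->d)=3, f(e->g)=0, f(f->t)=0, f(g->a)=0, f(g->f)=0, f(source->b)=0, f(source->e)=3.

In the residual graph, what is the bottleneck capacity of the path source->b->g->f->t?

Residual capacities along the path: source->b: 2, b->g: 2, g->f: 1, f->t: 1.
Minimum is 1.

1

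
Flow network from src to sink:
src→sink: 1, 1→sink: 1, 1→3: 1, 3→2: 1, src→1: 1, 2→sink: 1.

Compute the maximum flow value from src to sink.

2

Augment src→sink: bottleneck 1. Total 1.
Augment src→1→sink: bottleneck 1. Total 2.
No augmenting path remains in the residual graph.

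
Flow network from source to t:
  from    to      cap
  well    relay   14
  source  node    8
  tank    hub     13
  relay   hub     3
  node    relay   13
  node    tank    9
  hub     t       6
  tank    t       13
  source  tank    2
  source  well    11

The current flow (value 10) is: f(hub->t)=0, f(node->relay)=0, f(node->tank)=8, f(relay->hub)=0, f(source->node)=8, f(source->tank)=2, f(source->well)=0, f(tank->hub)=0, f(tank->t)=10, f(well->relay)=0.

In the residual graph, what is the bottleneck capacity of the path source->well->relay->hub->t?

Residual capacities along the path: source->well: 11, well->relay: 14, relay->hub: 3, hub->t: 6.
Minimum is 3.

3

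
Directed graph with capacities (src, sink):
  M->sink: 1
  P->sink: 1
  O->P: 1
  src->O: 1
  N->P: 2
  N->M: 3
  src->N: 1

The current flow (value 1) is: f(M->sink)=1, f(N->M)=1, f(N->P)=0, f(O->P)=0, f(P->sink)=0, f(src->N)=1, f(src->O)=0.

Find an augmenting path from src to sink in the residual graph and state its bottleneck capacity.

Residual along src->O->P->sink: src->O: 1, O->P: 1, P->sink: 1.
Bottleneck = min = 1.

src->O->P->sink, bottleneck 1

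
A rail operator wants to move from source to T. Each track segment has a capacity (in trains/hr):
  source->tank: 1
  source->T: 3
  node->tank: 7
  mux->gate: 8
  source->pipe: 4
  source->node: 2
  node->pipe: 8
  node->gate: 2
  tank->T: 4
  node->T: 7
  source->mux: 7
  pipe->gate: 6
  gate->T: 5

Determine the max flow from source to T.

11

Augment source->T: bottleneck 3. Total 3.
Augment source->node->T: bottleneck 2. Total 5.
Augment source->tank->T: bottleneck 1. Total 6.
Augment source->mux->gate->T: bottleneck 5. Total 11.
No augmenting path remains in the residual graph.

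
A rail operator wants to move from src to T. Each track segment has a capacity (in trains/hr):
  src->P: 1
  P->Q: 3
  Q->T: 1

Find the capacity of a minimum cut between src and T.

Max flow = 1 (via 1 augmenting path).
In the residual at optimum, the set reachable from src is {src}.
Cut edges: src->P (cap 1). Sum = 1.

1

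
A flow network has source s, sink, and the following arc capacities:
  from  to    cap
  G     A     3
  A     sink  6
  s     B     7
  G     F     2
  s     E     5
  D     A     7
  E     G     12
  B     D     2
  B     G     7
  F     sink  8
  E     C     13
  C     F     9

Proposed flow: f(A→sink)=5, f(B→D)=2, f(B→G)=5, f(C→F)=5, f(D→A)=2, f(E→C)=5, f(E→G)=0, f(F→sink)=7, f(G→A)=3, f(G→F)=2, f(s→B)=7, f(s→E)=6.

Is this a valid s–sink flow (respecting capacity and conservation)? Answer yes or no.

No

Capacity violated on s→E: flow 6 > capacity 5.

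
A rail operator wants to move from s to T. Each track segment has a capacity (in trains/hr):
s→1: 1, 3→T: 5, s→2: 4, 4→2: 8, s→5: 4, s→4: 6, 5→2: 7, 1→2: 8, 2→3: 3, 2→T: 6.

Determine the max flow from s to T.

9

Augment s→2→T: bottleneck 4. Total 4.
Augment s→5→2→T: bottleneck 2. Total 6.
Augment s→5→2→3→T: bottleneck 2. Total 8.
Augment s→4→2→3→T: bottleneck 1. Total 9.
No augmenting path remains in the residual graph.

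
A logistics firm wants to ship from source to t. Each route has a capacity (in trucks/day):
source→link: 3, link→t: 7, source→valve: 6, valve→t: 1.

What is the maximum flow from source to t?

4

Augment source→link→t: bottleneck 3. Total 3.
Augment source→valve→t: bottleneck 1. Total 4.
No augmenting path remains in the residual graph.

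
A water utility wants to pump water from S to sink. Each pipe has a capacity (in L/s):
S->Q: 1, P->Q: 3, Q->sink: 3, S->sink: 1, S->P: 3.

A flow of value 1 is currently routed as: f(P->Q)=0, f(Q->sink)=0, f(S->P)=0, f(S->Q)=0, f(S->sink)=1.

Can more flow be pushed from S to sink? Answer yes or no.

Residual path S->Q->sink has bottleneck 1 > 0.
Pushing 1 along it raises the flow to 2, so the given flow is not maximum.

Yes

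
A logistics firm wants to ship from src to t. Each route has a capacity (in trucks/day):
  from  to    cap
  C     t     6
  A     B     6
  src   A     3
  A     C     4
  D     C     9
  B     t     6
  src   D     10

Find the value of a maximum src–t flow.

9

Augment src->D->C->t: bottleneck 6. Total 6.
Augment src->A->B->t: bottleneck 3. Total 9.
No augmenting path remains in the residual graph.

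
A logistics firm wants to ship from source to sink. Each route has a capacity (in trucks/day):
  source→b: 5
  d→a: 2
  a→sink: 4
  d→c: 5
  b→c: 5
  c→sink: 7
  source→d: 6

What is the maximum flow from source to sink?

9

Augment source→b→c→sink: bottleneck 5. Total 5.
Augment source→d→c→sink: bottleneck 2. Total 7.
Augment source→d→a→sink: bottleneck 2. Total 9.
No augmenting path remains in the residual graph.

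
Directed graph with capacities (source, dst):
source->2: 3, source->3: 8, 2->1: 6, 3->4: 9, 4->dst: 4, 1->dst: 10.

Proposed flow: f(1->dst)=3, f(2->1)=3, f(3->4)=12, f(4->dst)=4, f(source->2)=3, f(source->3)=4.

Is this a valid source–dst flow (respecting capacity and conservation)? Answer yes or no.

No

Capacity violated on 3->4: flow 12 > capacity 9.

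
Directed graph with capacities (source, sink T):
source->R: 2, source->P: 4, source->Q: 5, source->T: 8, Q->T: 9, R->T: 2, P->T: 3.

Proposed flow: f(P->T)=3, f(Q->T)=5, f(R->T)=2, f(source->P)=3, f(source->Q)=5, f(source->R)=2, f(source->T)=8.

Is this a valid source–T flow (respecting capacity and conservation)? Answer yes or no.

Every edge has 0 ≤ f(e) ≤ cap(e).
At each intermediate node, inflow equals outflow.

Yes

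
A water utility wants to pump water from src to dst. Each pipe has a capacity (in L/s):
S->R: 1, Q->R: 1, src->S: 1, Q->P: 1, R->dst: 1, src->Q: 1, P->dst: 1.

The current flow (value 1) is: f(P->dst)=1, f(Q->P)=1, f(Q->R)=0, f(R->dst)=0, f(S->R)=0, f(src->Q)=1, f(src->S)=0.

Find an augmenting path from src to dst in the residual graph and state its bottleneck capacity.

src->S->R->dst, bottleneck 1

Residual along src->S->R->dst: src->S: 1, S->R: 1, R->dst: 1.
Bottleneck = min = 1.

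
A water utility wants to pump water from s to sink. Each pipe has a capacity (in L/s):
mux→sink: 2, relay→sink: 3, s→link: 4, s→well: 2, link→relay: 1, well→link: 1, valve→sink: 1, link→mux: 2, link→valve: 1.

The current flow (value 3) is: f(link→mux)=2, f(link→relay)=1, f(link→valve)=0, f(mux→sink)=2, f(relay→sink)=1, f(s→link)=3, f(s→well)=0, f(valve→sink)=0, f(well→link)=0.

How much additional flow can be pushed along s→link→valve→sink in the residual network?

Residual capacities along the path: s→link: 1, link→valve: 1, valve→sink: 1.
Minimum is 1.

1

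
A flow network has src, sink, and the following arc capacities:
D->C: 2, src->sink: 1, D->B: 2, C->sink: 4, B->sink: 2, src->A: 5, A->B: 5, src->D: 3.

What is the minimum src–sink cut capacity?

Max flow = 5 (via 4 augmenting paths).
In the residual at optimum, the set reachable from src is {A, B, D, src}.
Cut edges: src->sink (cap 1), D->C (cap 2), B->sink (cap 2). Sum = 5.

5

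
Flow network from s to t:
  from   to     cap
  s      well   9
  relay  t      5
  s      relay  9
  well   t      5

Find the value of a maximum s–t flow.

Augment s→well→t: bottleneck 5. Total 5.
Augment s→relay→t: bottleneck 5. Total 10.
No augmenting path remains in the residual graph.

10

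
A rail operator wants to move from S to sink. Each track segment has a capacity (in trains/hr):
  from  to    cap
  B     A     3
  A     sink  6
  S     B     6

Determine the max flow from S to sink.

3

Augment S→B→A→sink: bottleneck 3. Total 3.
No augmenting path remains in the residual graph.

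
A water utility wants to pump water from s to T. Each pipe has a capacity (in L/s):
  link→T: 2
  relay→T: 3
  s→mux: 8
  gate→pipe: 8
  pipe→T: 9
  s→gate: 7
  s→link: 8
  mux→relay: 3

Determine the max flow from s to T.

Augment s→link→T: bottleneck 2. Total 2.
Augment s→gate→pipe→T: bottleneck 7. Total 9.
Augment s→mux→relay→T: bottleneck 3. Total 12.
No augmenting path remains in the residual graph.

12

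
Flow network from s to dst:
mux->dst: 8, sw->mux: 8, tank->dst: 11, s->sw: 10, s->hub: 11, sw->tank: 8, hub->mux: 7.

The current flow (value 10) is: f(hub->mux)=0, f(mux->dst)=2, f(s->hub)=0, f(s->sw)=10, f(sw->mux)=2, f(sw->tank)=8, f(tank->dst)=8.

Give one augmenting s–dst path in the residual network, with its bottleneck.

Residual along s->hub->mux->dst: s->hub: 11, hub->mux: 7, mux->dst: 6.
Bottleneck = min = 6.

s->hub->mux->dst, bottleneck 6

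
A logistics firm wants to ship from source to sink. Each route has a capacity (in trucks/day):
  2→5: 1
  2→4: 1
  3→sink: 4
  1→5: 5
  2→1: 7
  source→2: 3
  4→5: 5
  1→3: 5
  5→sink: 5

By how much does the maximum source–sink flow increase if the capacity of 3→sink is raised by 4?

Original max flow = 3.
Edge 3→sink does not cross the min cut (source side {source}), so extra capacity there cannot help.
New max flow = 3. Increase = 0.

0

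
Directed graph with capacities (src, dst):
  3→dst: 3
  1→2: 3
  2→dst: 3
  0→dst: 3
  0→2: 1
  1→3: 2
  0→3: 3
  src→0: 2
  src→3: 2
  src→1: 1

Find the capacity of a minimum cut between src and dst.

Max flow = 5 (via 3 augmenting paths).
In the residual at optimum, the set reachable from src is {src}.
Cut edges: src→1 (cap 1), src→0 (cap 2), src→3 (cap 2). Sum = 5.

5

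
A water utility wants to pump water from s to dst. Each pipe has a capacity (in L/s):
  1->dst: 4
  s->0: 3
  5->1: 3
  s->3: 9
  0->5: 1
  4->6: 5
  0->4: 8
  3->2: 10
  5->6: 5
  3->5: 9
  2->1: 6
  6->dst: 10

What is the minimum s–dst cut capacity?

12

Max flow = 12 (via 4 augmenting paths).
In the residual at optimum, the set reachable from s is {s}.
Cut edges: s->0 (cap 3), s->3 (cap 9). Sum = 12.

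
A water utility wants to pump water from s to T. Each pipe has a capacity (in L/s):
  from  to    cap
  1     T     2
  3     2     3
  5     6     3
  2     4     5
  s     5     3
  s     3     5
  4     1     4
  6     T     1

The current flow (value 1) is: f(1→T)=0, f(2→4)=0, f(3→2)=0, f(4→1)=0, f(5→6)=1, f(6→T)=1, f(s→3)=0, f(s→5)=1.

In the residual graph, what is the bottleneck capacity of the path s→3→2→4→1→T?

Residual capacities along the path: s→3: 5, 3→2: 3, 2→4: 5, 4→1: 4, 1→T: 2.
Minimum is 2.

2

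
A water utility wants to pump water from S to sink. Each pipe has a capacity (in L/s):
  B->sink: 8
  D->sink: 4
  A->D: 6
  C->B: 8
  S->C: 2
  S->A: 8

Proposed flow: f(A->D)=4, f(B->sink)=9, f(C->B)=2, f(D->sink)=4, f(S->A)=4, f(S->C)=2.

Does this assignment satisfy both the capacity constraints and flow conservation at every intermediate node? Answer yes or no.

No

Capacity violated on B->sink: flow 9 > capacity 8.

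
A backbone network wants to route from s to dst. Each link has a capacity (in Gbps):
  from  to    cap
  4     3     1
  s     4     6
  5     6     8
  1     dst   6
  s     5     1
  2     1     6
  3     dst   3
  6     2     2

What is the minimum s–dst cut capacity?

Max flow = 2 (via 2 augmenting paths).
In the residual at optimum, the set reachable from s is {4, s}.
Cut edges: 4->3 (cap 1), s->5 (cap 1). Sum = 2.

2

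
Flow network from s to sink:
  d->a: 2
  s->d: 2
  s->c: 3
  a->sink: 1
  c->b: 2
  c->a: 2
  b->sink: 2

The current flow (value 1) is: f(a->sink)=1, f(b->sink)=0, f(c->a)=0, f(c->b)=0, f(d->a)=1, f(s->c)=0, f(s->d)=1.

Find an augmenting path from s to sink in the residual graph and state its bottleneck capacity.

Residual along s->c->b->sink: s->c: 3, c->b: 2, b->sink: 2.
Bottleneck = min = 2.

s->c->b->sink, bottleneck 2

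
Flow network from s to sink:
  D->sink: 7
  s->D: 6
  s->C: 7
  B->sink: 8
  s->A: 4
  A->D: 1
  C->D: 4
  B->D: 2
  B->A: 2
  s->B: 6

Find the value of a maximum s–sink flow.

Augment s->B->sink: bottleneck 6. Total 6.
Augment s->D->sink: bottleneck 6. Total 12.
Augment s->A->D->sink: bottleneck 1. Total 13.
No augmenting path remains in the residual graph.

13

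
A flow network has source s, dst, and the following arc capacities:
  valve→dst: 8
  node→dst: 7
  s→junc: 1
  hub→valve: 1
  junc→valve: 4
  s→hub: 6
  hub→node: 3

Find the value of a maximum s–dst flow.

5

Augment s→junc→valve→dst: bottleneck 1. Total 1.
Augment s→hub→valve→dst: bottleneck 1. Total 2.
Augment s→hub→node→dst: bottleneck 3. Total 5.
No augmenting path remains in the residual graph.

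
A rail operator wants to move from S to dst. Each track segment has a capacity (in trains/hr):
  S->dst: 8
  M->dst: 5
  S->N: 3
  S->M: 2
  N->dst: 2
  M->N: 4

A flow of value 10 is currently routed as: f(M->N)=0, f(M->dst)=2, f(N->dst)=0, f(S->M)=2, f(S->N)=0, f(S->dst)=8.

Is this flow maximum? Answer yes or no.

Residual path S->N->dst has bottleneck 2 > 0.
Pushing 2 along it raises the flow to 12, so the given flow is not maximum.

No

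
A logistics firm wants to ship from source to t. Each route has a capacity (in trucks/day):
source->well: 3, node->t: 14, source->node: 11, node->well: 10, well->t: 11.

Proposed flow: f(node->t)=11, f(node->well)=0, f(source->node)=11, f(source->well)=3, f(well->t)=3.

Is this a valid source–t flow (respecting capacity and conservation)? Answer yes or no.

Every edge has 0 ≤ f(e) ≤ cap(e).
At each intermediate node, inflow equals outflow.

Yes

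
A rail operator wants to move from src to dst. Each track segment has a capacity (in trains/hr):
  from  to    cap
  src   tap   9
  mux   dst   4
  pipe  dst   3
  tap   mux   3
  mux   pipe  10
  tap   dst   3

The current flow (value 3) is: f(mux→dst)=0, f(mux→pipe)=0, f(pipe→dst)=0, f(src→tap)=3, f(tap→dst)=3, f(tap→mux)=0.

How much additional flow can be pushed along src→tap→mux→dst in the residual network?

Residual capacities along the path: src→tap: 6, tap→mux: 3, mux→dst: 4.
Minimum is 3.

3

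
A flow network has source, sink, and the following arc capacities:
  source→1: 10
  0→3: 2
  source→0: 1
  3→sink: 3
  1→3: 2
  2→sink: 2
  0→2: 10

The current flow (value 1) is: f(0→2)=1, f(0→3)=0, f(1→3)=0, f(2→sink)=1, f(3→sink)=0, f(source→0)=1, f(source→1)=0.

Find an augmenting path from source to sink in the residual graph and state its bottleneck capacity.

source→1→3→sink, bottleneck 2

Residual along source→1→3→sink: source→1: 10, 1→3: 2, 3→sink: 3.
Bottleneck = min = 2.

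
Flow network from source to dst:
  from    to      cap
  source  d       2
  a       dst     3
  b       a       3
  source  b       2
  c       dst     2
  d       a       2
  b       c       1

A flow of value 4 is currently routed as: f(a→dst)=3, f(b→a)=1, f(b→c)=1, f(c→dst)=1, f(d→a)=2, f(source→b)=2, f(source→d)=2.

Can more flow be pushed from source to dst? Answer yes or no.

Residual reachable from source: {source}; dst is not reachable.
Saturated cut: source→b, source→d with total capacity 4 = current flow value. Flow is maximum.

No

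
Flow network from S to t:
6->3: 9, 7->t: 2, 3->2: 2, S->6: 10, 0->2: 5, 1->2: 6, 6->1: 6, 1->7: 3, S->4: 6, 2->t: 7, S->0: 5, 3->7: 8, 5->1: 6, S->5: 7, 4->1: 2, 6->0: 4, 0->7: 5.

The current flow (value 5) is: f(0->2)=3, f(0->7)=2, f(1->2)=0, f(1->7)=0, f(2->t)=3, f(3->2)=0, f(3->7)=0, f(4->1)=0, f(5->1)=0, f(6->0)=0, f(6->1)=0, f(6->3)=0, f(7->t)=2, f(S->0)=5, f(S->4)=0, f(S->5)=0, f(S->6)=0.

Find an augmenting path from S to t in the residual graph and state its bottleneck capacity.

Residual along S->4->1->2->t: S->4: 6, 4->1: 2, 1->2: 6, 2->t: 4.
Bottleneck = min = 2.

S->4->1->2->t, bottleneck 2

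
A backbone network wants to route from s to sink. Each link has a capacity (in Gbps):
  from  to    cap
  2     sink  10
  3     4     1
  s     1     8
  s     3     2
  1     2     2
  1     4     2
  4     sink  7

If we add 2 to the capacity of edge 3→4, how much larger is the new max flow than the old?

Original max flow = 5.
After raising cap(3→4), augmenting paths through that edge carry 1 more unit.
New max flow = 6. Increase = 1.

1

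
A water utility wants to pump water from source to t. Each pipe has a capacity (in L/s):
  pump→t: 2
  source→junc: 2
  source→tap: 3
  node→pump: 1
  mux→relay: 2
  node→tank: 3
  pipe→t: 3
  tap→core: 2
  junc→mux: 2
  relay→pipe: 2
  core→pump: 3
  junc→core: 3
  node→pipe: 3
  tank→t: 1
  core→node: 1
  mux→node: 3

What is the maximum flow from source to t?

4

Augment source→tap→core→pump→t: bottleneck 2. Total 2.
Augment source→junc→mux→relay→pipe→t: bottleneck 2. Total 4.
No augmenting path remains in the residual graph.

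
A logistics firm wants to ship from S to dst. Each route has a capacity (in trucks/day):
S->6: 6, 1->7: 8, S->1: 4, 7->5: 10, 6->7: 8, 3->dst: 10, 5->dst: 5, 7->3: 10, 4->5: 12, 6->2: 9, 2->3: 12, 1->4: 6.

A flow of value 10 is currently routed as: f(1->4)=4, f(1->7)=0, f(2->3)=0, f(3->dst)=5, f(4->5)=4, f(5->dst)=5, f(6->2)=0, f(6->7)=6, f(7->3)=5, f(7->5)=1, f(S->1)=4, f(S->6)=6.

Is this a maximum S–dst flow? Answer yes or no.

Residual reachable from S: {S}; dst is not reachable.
Saturated cut: S->1, S->6 with total capacity 10 = current flow value. Flow is maximum.

Yes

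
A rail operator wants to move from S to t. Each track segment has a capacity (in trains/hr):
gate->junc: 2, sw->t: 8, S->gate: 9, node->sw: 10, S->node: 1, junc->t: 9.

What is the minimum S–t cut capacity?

Max flow = 3 (via 2 augmenting paths).
In the residual at optimum, the set reachable from S is {S, gate}.
Cut edges: gate->junc (cap 2), S->node (cap 1). Sum = 3.

3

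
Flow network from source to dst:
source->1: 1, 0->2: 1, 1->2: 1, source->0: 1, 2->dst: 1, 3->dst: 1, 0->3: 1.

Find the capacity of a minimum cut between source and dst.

Max flow = 2 (via 2 augmenting paths).
In the residual at optimum, the set reachable from source is {source}.
Cut edges: source->0 (cap 1), source->1 (cap 1). Sum = 2.

2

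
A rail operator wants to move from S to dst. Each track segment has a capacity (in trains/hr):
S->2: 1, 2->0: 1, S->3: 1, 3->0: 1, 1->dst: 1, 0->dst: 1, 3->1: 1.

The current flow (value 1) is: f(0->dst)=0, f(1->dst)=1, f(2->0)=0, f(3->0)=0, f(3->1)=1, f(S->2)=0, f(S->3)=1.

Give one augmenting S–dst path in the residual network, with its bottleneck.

S->2->0->dst, bottleneck 1

Residual along S->2->0->dst: S->2: 1, 2->0: 1, 0->dst: 1.
Bottleneck = min = 1.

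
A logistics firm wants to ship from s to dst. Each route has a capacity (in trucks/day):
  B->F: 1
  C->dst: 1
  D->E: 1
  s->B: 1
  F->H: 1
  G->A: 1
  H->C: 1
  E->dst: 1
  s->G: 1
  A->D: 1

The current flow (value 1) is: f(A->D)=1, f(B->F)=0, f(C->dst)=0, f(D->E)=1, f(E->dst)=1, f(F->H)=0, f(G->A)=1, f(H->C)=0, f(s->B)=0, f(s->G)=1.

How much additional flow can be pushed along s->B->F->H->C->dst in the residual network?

Residual capacities along the path: s->B: 1, B->F: 1, F->H: 1, H->C: 1, C->dst: 1.
Minimum is 1.

1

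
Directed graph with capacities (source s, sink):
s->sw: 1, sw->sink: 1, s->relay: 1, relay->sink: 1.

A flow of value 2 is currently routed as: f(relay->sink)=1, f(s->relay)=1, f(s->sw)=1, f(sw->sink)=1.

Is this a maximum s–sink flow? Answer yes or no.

Residual reachable from s: {s}; sink is not reachable.
Saturated cut: s->relay, s->sw with total capacity 2 = current flow value. Flow is maximum.

Yes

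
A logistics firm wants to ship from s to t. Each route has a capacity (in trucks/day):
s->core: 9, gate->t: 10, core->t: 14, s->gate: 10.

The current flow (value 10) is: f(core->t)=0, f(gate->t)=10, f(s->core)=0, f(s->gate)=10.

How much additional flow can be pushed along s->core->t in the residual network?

9

Residual capacities along the path: s->core: 9, core->t: 14.
Minimum is 9.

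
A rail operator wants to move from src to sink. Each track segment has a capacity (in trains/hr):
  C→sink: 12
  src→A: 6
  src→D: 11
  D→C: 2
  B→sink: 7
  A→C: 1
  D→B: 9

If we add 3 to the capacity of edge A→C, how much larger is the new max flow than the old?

Original max flow = 10.
After raising cap(A→C), augmenting paths through that edge carry 3 more units.
New max flow = 13. Increase = 3.

3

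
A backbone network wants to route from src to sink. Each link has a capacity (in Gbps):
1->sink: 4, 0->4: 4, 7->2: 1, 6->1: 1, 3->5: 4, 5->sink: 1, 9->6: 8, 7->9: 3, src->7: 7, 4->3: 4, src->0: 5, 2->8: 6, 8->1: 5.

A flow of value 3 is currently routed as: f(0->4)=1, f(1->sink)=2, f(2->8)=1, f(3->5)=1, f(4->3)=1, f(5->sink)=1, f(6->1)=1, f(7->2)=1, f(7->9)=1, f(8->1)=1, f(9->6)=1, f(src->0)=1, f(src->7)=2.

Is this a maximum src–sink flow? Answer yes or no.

Residual reachable from src: {0, 3, 4, 5, 6, 7, 9, src}; sink is not reachable.
Saturated cut: 7->2, 6->1, 5->sink with total capacity 3 = current flow value. Flow is maximum.

Yes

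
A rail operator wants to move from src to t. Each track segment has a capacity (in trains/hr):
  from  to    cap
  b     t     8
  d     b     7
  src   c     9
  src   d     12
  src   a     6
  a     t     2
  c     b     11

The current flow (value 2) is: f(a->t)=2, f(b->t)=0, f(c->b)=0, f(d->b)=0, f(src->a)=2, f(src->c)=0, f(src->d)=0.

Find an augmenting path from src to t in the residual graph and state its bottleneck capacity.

src->d->b->t, bottleneck 7

Residual along src->d->b->t: src->d: 12, d->b: 7, b->t: 8.
Bottleneck = min = 7.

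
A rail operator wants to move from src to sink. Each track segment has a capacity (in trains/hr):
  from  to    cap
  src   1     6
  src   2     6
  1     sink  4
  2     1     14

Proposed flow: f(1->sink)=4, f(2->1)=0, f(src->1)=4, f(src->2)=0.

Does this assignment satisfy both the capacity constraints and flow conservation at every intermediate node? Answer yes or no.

Every edge has 0 ≤ f(e) ≤ cap(e).
At each intermediate node, inflow equals outflow.

Yes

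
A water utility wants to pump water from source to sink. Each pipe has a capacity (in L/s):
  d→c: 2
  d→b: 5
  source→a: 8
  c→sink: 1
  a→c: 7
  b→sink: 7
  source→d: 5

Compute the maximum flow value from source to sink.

6

Augment source→d→b→sink: bottleneck 5. Total 5.
Augment source→a→c→sink: bottleneck 1. Total 6.
No augmenting path remains in the residual graph.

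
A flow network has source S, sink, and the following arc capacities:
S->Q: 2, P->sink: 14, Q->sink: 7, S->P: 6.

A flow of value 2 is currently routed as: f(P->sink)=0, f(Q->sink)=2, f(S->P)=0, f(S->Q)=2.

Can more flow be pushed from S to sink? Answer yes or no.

Yes

Residual path S->P->sink has bottleneck 6 > 0.
Pushing 6 along it raises the flow to 8, so the given flow is not maximum.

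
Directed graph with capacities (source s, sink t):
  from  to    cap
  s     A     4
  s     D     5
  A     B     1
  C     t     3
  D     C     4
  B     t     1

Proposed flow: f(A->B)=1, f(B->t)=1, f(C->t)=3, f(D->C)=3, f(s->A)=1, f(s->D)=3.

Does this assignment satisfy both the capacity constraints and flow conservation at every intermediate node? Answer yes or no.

Yes

Every edge has 0 ≤ f(e) ≤ cap(e).
At each intermediate node, inflow equals outflow.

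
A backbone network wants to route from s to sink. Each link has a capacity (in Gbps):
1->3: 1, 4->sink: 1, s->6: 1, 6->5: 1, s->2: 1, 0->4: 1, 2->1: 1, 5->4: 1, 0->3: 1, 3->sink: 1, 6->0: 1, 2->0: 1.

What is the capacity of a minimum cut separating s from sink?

2

Max flow = 2 (via 2 augmenting paths).
In the residual at optimum, the set reachable from s is {s}.
Cut edges: s->6 (cap 1), s->2 (cap 1). Sum = 2.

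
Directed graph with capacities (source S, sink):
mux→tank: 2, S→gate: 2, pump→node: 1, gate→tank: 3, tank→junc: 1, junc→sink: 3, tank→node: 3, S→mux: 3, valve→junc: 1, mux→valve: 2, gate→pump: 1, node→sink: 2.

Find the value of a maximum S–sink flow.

Augment S→gate→pump→node→sink: bottleneck 1. Total 1.
Augment S→gate→tank→node→sink: bottleneck 1. Total 2.
Augment S→mux→tank→junc→sink: bottleneck 1. Total 3.
Augment S→mux→valve→junc→sink: bottleneck 1. Total 4.
No augmenting path remains in the residual graph.

4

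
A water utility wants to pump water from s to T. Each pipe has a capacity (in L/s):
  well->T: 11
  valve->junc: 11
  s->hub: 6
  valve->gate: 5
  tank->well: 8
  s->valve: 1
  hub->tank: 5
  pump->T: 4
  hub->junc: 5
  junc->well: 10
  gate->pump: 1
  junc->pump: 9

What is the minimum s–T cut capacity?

Max flow = 7 (via 3 augmenting paths).
In the residual at optimum, the set reachable from s is {s}.
Cut edges: s->hub (cap 6), s->valve (cap 1). Sum = 7.

7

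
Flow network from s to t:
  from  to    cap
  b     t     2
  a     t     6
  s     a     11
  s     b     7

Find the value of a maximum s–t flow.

8

Augment s->a->t: bottleneck 6. Total 6.
Augment s->b->t: bottleneck 2. Total 8.
No augmenting path remains in the residual graph.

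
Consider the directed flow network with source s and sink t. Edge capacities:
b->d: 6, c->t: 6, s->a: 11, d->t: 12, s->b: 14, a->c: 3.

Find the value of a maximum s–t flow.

Augment s->b->d->t: bottleneck 6. Total 6.
Augment s->a->c->t: bottleneck 3. Total 9.
No augmenting path remains in the residual graph.

9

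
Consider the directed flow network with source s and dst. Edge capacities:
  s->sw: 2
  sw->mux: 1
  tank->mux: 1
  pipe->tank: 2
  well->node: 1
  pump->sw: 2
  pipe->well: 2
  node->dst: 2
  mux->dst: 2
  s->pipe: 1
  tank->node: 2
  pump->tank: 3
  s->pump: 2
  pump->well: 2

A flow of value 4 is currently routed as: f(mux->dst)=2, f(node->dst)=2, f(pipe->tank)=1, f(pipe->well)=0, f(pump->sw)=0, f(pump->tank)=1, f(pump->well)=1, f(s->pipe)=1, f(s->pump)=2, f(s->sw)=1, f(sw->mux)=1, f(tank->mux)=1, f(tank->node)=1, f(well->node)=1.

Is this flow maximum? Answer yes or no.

Yes

Residual reachable from s: {s, sw}; dst is not reachable.
Saturated cut: s->pump, s->pipe, sw->mux with total capacity 4 = current flow value. Flow is maximum.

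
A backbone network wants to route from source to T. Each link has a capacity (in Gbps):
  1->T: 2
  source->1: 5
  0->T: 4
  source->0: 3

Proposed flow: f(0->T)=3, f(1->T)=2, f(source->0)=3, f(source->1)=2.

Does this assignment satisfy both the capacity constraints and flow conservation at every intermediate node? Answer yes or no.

Every edge has 0 ≤ f(e) ≤ cap(e).
At each intermediate node, inflow equals outflow.

Yes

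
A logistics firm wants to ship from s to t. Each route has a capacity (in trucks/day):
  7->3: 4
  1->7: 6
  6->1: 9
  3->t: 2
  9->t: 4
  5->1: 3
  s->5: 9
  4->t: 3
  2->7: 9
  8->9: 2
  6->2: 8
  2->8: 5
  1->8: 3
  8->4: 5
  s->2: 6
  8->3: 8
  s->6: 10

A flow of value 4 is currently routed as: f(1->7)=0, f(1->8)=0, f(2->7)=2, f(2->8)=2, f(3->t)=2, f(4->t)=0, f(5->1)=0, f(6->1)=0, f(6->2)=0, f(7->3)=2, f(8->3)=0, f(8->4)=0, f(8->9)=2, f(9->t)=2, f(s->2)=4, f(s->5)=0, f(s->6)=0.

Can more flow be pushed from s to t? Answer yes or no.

Residual path s->2->8->4->t has bottleneck 2 > 0.
Pushing 2 along it raises the flow to 6, so the given flow is not maximum.

Yes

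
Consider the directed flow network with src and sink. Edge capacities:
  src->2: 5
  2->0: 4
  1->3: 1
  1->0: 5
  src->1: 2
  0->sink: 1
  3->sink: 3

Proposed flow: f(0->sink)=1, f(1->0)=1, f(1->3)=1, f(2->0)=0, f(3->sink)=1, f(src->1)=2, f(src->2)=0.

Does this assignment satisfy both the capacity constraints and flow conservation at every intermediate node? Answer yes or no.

Yes

Every edge has 0 ≤ f(e) ≤ cap(e).
At each intermediate node, inflow equals outflow.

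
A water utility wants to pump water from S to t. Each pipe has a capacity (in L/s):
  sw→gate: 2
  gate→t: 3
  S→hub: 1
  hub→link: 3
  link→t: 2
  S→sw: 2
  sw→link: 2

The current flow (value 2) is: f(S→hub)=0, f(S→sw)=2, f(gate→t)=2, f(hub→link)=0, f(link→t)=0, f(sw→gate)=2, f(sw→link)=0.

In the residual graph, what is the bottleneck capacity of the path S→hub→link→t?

Residual capacities along the path: S→hub: 1, hub→link: 3, link→t: 2.
Minimum is 1.

1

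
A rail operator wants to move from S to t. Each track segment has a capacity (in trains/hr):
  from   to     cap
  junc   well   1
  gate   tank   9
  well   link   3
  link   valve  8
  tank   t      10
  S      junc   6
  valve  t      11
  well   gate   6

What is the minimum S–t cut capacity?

1

Max flow = 1 (via 1 augmenting path).
In the residual at optimum, the set reachable from S is {S, junc}.
Cut edges: junc->well (cap 1). Sum = 1.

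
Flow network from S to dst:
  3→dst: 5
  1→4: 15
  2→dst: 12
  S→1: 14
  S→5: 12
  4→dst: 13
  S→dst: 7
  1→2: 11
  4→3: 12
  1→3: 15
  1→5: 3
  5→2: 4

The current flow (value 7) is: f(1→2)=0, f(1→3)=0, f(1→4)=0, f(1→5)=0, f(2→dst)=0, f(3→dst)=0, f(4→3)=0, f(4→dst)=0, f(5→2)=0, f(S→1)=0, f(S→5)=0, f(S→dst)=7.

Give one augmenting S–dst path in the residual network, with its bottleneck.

S→1→2→dst, bottleneck 11

Residual along S→1→2→dst: S→1: 14, 1→2: 11, 2→dst: 12.
Bottleneck = min = 11.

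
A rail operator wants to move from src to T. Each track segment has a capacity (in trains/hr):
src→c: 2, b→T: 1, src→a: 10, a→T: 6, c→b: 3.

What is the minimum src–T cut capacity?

Max flow = 7 (via 2 augmenting paths).
In the residual at optimum, the set reachable from src is {a, b, c, src}.
Cut edges: a→T (cap 6), b→T (cap 1). Sum = 7.

7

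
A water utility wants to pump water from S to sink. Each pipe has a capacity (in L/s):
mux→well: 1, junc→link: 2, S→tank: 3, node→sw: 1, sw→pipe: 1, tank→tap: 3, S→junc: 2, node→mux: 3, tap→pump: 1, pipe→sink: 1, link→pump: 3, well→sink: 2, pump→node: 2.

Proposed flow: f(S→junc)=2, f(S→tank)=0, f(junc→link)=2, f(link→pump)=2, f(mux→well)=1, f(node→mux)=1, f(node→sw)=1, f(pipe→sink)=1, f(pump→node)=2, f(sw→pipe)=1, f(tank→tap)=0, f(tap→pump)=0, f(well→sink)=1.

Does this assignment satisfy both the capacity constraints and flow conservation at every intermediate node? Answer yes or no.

Every edge has 0 ≤ f(e) ≤ cap(e).
At each intermediate node, inflow equals outflow.

Yes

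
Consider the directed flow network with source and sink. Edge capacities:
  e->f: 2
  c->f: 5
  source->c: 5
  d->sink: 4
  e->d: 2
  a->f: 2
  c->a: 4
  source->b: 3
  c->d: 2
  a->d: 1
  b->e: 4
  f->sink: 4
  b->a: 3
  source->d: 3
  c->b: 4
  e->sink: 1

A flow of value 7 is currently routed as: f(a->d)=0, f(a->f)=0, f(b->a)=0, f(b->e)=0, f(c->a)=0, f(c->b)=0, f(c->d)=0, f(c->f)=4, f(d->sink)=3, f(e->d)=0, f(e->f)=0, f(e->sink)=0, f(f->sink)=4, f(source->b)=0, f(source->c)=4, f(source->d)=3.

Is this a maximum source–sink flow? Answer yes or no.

No

Residual path source->c->d->sink has bottleneck 1 > 0.
Pushing 1 along it raises the flow to 8, so the given flow is not maximum.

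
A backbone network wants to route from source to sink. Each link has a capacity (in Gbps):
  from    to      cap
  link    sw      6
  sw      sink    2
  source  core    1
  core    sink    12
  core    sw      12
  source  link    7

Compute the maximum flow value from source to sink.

Augment source→core→sink: bottleneck 1. Total 1.
Augment source→link→sw→sink: bottleneck 2. Total 3.
No augmenting path remains in the residual graph.

3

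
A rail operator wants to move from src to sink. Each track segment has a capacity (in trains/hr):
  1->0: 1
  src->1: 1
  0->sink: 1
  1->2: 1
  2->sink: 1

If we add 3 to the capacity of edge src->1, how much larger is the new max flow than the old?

Original max flow = 1.
After raising cap(src->1), augmenting paths through that edge carry 1 more unit.
New max flow = 2. Increase = 1.

1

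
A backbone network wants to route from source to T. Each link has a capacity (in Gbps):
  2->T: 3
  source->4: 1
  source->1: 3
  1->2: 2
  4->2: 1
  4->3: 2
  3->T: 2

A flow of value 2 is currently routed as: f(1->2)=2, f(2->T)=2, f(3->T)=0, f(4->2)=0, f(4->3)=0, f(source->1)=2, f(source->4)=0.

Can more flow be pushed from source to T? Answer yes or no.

Residual path source->4->2->T has bottleneck 1 > 0.
Pushing 1 along it raises the flow to 3, so the given flow is not maximum.

Yes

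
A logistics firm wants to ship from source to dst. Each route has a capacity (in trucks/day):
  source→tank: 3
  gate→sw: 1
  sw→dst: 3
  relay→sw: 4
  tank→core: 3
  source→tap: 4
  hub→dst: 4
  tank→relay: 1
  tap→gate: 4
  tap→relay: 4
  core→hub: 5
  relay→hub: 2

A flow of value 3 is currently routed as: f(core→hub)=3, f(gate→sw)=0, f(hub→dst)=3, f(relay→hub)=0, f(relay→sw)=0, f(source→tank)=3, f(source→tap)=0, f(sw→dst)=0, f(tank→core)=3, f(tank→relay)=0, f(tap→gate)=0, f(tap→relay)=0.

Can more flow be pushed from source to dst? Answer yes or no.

Yes

Residual path source→tap→relay→hub→dst has bottleneck 1 > 0.
Pushing 1 along it raises the flow to 4, so the given flow is not maximum.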